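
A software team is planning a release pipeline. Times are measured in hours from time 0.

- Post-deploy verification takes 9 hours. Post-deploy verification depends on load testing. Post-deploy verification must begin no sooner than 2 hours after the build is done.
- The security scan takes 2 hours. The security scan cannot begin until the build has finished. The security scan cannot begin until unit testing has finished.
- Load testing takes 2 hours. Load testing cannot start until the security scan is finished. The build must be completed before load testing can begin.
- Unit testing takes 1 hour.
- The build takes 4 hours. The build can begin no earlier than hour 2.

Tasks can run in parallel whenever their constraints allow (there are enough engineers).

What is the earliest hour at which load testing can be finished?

Nothing blocks unit testing, so it runs from hour 0 to hour 1.
The build cannot begin until its own release at hour 2. It runs from hour 2 to 2 + 4 = hour 6.
The security scan needs all of the build (finishes hour 6); unit testing (finishes hour 1). That puts its earliest start at hour 6; it finishes at 6 + 2 = hour 8.
Load testing has to wait for the security scan (finishes hour 8); the build (finishes hour 6). The latest of these is hour 8, so load testing runs hour 8 to 8 + 2 = hour 10.

10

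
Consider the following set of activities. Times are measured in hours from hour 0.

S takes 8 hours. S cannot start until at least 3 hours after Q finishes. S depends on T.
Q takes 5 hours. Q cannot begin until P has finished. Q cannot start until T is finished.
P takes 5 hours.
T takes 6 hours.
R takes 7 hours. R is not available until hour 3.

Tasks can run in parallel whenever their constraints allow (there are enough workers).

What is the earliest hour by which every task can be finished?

Nothing blocks T, so it runs from hour 0 to hour 6.
R cannot begin until its own release at hour 3. It runs from hour 3 to 3 + 7 = hour 10.
P has no prerequisites, so it starts at hour 0 and finishes at hour 5.
Q has to wait for P (finishes hour 5); T (finishes hour 6). The latest of these is hour 6, so Q runs hour 6 to 6 + 5 = hour 11.
For S: Q (finishes hour 11, plus 3-hour gap → hour 14); T (finishes hour 6). Taking the maximum gives a start of hour 14, and it finishes at 14 + 8 = hour 22.
All tasks are finished once the last one completes. Finish times: P at 5, Q at 11, R at 10, S at 22, T at 6. The latest is hour 22.

22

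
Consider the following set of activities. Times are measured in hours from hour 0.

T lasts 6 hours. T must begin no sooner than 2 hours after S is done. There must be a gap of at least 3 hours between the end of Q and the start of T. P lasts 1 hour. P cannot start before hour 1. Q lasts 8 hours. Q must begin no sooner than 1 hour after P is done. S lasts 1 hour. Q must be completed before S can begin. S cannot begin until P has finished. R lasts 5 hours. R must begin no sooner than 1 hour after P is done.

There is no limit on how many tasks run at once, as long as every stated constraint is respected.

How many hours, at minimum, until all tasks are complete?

P waits on its own release at hour 1, so it starts at hour 1 and finishes at 1 + 1 = hour 2.
R cannot begin until P (finishes hour 2, plus 1-hour gap → hour 3). It runs from hour 3 to 3 + 5 = hour 8.
Q cannot begin until P (finishes hour 2, plus 1-hour gap → hour 3). It runs from hour 3 to 3 + 8 = hour 11.
S cannot start until Q (finishes hour 11); P (finishes hour 2). The controlling bound is hour 11, so S finishes at 11 + 1 = hour 12.
T has to wait for S (finishes hour 12, plus 2-hour gap → hour 14); Q (finishes hour 11, plus 3-hour gap → hour 14). The latest of these is hour 14, so T runs hour 14 to 14 + 6 = hour 20.
All tasks are finished once the last one completes. Finish times: P at 2, Q at 11, R at 8, S at 12, T at 20. The latest is hour 20.

20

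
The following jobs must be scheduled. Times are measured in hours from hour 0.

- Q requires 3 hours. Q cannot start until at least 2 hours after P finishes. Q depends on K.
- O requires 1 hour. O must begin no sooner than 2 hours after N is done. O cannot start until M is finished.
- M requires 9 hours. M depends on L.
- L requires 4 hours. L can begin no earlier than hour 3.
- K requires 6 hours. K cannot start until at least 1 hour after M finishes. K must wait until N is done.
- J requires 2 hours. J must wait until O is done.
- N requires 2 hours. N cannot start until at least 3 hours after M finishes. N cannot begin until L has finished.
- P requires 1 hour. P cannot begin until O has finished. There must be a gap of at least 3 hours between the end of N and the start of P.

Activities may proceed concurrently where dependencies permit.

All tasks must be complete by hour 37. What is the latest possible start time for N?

26

Nothing follows Q; the deadline of hour 37 is its only limit. It must start by 37 − 3 = hour 34.
K has to be done before Q (must start by hour 34). That means finishing by hour 34, i.e. starting by 34 − 6 = hour 28.
J has no dependents, so it just needs to finish by hour 37. Starting by 37 − 2 = hour 35 achieves that.
P has to be done before Q (must start by hour 34, minus 2-hour gap → hour 32). That means finishing by hour 32, i.e. starting by 32 − 1 = hour 31.
O must finish in time for J (must start by hour 35); P (must start by hour 31). The tightest is hour 31, so O must start by 31 − 1 = hour 30.
For N: K (must start by hour 28); O (must start by hour 30, minus 2-hour gap → hour 28); P (must start by hour 31, minus 3-hour gap → hour 28). The most restrictive is hour 28; with a 2-hour duration, N must start by hour 26.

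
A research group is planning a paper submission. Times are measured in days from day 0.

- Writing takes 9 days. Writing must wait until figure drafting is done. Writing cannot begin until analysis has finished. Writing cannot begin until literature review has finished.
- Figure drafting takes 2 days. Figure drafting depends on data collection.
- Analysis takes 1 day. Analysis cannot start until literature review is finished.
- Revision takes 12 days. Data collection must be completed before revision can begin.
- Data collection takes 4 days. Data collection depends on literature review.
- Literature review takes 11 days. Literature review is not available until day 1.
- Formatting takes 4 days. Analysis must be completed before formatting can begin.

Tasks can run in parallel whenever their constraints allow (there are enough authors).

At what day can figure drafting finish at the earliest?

18

After its own release at day 1, literature review can start at day 1 and finishes at day 12.
Data collection cannot begin until literature review (finishes day 12). It runs from day 12 to 12 + 4 = day 16.
Figure drafting cannot begin until data collection (finishes day 16). It runs from day 16 to 16 + 2 = day 18.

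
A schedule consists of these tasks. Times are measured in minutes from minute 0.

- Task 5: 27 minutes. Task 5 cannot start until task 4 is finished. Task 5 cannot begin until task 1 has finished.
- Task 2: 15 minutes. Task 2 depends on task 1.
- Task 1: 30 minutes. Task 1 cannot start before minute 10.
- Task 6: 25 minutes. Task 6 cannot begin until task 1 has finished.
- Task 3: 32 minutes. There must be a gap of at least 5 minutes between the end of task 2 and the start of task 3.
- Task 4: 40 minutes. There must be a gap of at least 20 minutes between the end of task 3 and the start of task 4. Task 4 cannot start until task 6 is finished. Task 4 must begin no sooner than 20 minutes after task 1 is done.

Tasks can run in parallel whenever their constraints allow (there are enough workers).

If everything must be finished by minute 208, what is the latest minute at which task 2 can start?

69

To finish by minute 208, task 5 (duration 27) must start no later than minute 181.
Task 4 must finish before task 5 (must start by minute 181). With a 40-minute duration, task 4 must start by 181 − 40 = minute 141.
Since task 4 (must start by minute 141, minus 20-minute gap → minute 121) depends on it, task 3 must finish by minute 121. Backing off its 32-minute duration gives a latest start of minute 89.
Task 2 has to be done before task 3 (must start by minute 89, minus 5-minute gap → minute 84). That means finishing by minute 84, i.e. starting by 84 − 15 = minute 69.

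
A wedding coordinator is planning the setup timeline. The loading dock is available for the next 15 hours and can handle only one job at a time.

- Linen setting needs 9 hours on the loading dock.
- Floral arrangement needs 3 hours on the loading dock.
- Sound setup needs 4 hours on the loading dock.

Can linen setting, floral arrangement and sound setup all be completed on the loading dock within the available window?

Running back to back, the jobs need 9 + 3 + 4 = 16 hours on the loading dock.
Since 16 > 15, they cannot all fit.

No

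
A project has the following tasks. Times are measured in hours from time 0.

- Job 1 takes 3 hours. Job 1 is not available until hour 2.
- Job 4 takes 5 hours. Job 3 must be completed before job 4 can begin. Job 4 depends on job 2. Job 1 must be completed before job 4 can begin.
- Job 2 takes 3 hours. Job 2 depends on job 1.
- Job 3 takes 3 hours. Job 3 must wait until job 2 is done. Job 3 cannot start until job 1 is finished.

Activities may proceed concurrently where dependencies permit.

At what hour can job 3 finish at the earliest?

11

Job 1 cannot begin until its own release at hour 2. It runs from hour 2 to 2 + 3 = hour 5.
Job 2 cannot begin until job 1 (finishes hour 5). It runs from hour 5 to 5 + 3 = hour 8.
Job 3 needs all of job 2 (finishes hour 8); job 1 (finishes hour 5). That puts its earliest start at hour 8; it finishes at 8 + 3 = hour 11.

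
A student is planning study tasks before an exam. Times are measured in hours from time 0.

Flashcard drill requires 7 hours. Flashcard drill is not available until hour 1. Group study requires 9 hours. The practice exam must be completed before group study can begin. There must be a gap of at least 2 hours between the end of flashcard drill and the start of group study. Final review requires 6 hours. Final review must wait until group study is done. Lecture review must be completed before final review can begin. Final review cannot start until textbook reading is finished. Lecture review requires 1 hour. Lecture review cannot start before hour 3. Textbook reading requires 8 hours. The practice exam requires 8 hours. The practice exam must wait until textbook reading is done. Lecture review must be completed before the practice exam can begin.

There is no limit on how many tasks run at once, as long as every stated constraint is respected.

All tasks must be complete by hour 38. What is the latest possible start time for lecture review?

Final review has no dependents, so it just needs to finish by hour 38. Starting by 38 − 6 = hour 32 achieves that.
Group study feeds into final review (must start by hour 32); so group study must finish by hour 32 and therefore start by hour 23.
The practice exam has to be done before group study (must start by hour 23). That means finishing by hour 23, i.e. starting by 23 − 8 = hour 15.
Lecture review must finish in time for the practice exam (must start by hour 15); final review (must start by hour 32). The tightest is hour 15, so lecture review must start by 15 − 1 = hour 14.

14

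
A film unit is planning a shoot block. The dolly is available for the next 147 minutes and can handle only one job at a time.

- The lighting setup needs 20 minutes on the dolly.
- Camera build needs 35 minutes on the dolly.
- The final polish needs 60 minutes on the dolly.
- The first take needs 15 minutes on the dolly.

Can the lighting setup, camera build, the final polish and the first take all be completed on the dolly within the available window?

Running back to back, the jobs need 20 + 35 + 60 + 15 = 130 minutes on the dolly.
Since 130 ≤ 147, they fit within the window.

Yes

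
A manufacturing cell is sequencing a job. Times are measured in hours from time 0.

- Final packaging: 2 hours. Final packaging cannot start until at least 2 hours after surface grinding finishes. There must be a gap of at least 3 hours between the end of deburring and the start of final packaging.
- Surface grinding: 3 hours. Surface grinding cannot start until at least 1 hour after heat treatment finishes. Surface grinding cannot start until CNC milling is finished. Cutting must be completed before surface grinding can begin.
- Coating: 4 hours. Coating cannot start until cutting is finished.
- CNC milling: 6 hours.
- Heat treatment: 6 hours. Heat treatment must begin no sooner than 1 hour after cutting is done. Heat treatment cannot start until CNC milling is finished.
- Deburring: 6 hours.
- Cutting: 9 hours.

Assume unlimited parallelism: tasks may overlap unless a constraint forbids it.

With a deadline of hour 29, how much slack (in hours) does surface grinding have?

5

CNC milling can start immediately at hour 0; it finishes at hour 6.
Cutting has no prerequisites, so it starts at hour 0 and finishes at hour 9.
For heat treatment: cutting (finishes hour 9, plus 1-hour gap → hour 10); CNC milling (finishes hour 6). Taking the maximum gives a start of hour 10, and it finishes at 10 + 6 = hour 16.
For surface grinding: heat treatment (finishes hour 16, plus 1-hour gap → hour 17); CNC milling (finishes hour 6); cutting (finishes hour 9). Taking the maximum gives a start of hour 17, and it finishes at 17 + 3 = hour 20.

Working backward from the deadline:
Final packaging has no dependents, so it just needs to finish by hour 29. Starting by 29 − 2 = hour 27 achieves that.
Surface grinding has to be done before final packaging (must start by hour 27, minus 2-hour gap → hour 25). That means finishing by hour 25, i.e. starting by 25 − 3 = hour 22.
So surface grinding can start as early as hour 17 and as late as hour 22, giving 22 − 17 = 5 hours of slack.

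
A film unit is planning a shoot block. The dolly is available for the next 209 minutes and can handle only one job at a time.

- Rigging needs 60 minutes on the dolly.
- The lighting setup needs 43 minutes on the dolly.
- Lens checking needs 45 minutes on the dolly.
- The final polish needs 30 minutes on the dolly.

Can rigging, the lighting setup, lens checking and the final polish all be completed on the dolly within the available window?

Yes

Running back to back, the jobs need 60 + 43 + 45 + 30 = 178 minutes on the dolly.
Since 178 ≤ 209, they fit within the window.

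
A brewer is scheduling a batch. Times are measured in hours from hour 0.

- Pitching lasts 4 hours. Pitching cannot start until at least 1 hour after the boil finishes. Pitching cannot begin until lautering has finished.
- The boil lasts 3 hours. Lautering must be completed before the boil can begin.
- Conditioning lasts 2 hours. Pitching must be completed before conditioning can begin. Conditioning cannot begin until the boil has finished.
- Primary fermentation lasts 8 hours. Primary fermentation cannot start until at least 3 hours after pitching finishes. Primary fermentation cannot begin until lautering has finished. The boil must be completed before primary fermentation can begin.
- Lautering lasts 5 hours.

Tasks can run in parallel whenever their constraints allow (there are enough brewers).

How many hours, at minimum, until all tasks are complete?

Nothing blocks lautering, so it runs from hour 0 to hour 5.
The boil cannot begin until lautering (finishes hour 5). It runs from hour 5 to 5 + 3 = hour 8.
Pitching has to wait for the boil (finishes hour 8, plus 1-hour gap → hour 9); lautering (finishes hour 5). The latest of these is hour 9, so pitching runs hour 9 to 9 + 4 = hour 13.
Conditioning needs all of pitching (finishes hour 13); the boil (finishes hour 8). That puts its earliest start at hour 13; it finishes at 13 + 2 = hour 15.
Primary fermentation needs all of pitching (finishes hour 13, plus 3-hour gap → hour 16); lautering (finishes hour 5); the boil (finishes hour 8). That puts its earliest start at hour 16; it finishes at 16 + 8 = hour 24.
All tasks are finished once the last one completes. Finish times: Lautering at 5, The boil at 8, Pitching at 13, Primary fermentation at 24, Conditioning at 15. The latest is hour 24.

24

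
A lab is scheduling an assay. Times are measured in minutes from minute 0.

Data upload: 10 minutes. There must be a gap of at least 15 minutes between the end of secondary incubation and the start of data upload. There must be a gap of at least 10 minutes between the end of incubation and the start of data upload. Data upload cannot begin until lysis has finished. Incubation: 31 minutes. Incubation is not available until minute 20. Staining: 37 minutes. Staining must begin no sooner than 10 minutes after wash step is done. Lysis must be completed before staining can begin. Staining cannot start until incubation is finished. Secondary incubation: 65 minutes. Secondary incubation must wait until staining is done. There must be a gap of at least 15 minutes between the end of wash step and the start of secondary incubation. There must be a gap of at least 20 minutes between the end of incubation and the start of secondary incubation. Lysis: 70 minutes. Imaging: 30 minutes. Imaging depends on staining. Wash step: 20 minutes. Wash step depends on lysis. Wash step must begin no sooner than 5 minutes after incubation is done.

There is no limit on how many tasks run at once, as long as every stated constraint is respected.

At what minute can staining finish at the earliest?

137

After its own release at minute 20, incubation can start at minute 20 and finishes at minute 51.
Lysis has no prerequisites, so it starts at minute 0 and finishes at minute 70.
For wash step: lysis (finishes minute 70); incubation (finishes minute 51, plus 5-minute gap → minute 56). Taking the maximum gives a start of minute 70, and it finishes at 70 + 20 = minute 90.
For staining: wash step (finishes minute 90, plus 10-minute gap → minute 100); lysis (finishes minute 70); incubation (finishes minute 51). Taking the maximum gives a start of minute 100, and it finishes at 100 + 37 = minute 137.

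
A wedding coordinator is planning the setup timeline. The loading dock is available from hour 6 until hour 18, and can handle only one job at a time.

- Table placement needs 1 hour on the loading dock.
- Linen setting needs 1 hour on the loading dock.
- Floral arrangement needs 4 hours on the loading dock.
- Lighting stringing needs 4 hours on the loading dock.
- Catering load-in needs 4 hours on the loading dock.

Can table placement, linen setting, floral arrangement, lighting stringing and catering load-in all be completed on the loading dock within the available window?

The loading dock window is 18 − 6 = 12 hours.
Running back to back, the jobs need 1 + 1 + 4 + 4 + 4 = 14 hours on the loading dock.
Since 14 > 12, they cannot all fit.

No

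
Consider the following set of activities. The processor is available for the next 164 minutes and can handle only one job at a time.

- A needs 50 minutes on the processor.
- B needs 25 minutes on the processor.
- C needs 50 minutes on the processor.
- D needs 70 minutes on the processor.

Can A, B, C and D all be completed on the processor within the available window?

No

Running back to back, the jobs need 50 + 25 + 50 + 70 = 195 minutes on the processor.
Since 195 > 164, they cannot all fit.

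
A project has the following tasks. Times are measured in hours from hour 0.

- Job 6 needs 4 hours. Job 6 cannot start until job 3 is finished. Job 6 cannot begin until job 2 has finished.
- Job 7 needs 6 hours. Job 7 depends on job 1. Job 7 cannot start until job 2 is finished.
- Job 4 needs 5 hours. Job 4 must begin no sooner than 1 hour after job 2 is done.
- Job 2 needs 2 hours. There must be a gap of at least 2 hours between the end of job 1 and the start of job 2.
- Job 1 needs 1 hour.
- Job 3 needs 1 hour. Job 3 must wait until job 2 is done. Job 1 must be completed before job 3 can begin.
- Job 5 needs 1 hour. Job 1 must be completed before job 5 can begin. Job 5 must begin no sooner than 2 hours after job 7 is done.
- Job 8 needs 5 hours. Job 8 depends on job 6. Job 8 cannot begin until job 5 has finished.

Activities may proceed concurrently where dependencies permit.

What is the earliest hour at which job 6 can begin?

Job 1 can start immediately at hour 0; it finishes at hour 1.
Job 2 waits on job 1 (finishes hour 1, plus 2-hour gap → hour 3), so it starts at hour 3 and finishes at 3 + 2 = hour 5.
Job 3 cannot start until job 2 (finishes hour 5); job 1 (finishes hour 1). The controlling bound is hour 5, so job 3 finishes at 5 + 1 = hour 6.
Job 6 waits on job 3 (finishes hour 6); job 2 (finishes hour 5). The latest of these is hour 6, which is the earliest job 6 can start.

6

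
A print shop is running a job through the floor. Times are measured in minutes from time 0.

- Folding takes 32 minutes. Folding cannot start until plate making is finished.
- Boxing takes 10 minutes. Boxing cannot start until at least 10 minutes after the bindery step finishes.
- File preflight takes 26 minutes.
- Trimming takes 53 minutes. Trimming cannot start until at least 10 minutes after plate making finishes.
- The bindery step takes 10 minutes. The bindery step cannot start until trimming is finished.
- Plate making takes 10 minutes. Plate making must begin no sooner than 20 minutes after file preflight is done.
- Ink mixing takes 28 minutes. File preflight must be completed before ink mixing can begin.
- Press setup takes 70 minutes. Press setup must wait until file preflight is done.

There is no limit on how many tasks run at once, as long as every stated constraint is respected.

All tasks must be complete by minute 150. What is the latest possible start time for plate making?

Boxing has no dependents, so it just needs to finish by minute 150. Starting by 150 − 10 = minute 140 achieves that.
Since boxing (must start by minute 140, minus 10-minute gap → minute 130) depends on it, the bindery step must finish by minute 130. Backing off its 10-minute duration gives a latest start of minute 120.
Since the bindery step (must start by minute 120) depends on it, trimming must finish by minute 120. Backing off its 53-minute duration gives a latest start of minute 67.
Folding must finish by minute 150; it takes 32 minutes, so it must start by 150 − 32 = minute 118.
Plate making must finish in time for trimming (must start by minute 67, minus 10-minute gap → minute 57); folding (must start by minute 118). The tightest is minute 57, so plate making must start by 57 − 10 = minute 47.

47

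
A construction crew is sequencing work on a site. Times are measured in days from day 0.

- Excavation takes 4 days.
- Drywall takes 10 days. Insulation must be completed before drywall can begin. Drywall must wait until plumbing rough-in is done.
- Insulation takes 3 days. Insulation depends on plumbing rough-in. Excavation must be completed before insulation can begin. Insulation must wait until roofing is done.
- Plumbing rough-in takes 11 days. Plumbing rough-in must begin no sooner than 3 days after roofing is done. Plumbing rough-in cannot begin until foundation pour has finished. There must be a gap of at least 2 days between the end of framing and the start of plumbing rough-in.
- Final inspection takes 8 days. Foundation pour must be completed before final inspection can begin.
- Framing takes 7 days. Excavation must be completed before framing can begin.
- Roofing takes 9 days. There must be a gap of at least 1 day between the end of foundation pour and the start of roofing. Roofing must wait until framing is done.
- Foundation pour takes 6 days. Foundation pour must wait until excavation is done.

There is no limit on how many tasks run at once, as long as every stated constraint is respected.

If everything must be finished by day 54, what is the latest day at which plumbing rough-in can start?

Drywall has no dependents, so it just needs to finish by day 54. Starting by 54 − 10 = day 44 achieves that.
Insulation feeds into drywall (must start by day 44); so insulation must finish by day 44 and therefore start by day 41.
Plumbing rough-in must finish in time for insulation (must start by day 41); drywall (must start by day 44). The tightest is day 41, so plumbing rough-in must start by 41 − 11 = day 30.

30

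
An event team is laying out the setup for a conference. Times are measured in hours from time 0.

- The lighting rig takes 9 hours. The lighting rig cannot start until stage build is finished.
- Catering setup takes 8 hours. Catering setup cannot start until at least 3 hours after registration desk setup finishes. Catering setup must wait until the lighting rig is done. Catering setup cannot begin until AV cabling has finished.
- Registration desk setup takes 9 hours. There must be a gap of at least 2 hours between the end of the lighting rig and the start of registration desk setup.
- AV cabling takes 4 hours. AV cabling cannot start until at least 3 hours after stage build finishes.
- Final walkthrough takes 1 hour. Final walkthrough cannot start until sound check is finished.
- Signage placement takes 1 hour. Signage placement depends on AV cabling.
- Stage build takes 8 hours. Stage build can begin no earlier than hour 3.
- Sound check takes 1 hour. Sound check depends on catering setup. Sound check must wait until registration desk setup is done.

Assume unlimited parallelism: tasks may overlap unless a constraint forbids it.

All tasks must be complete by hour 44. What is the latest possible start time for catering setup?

34

Final walkthrough must finish by hour 44; it takes 1 hour, so it must start by 44 − 1 = hour 43.
Sound check has to be done before final walkthrough (must start by hour 43). That means finishing by hour 43, i.e. starting by 43 − 1 = hour 42.
Catering setup must finish before sound check (must start by hour 42). With an 8-hour duration, catering setup must start by 42 − 8 = hour 34.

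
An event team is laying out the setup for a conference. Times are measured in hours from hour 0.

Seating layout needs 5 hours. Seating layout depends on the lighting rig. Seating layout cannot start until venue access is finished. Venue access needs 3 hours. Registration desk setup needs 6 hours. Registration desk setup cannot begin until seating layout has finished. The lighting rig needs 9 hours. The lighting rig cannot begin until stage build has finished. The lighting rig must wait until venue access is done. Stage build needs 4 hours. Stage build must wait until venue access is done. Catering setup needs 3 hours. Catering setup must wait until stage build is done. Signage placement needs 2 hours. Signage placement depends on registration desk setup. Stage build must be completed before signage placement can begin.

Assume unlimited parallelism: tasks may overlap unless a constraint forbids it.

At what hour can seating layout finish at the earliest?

21

Venue access can start immediately at hour 0; it finishes at hour 3.
Stage build waits on venue access (finishes hour 3), so it starts at hour 3 and finishes at 3 + 4 = hour 7.
The lighting rig has to wait for stage build (finishes hour 7); venue access (finishes hour 3). The latest of these is hour 7, so the lighting rig runs hour 7 to 7 + 9 = hour 16.
Seating layout has to wait for the lighting rig (finishes hour 16); venue access (finishes hour 3). The latest of these is hour 16, so seating layout runs hour 16 to 16 + 5 = hour 21.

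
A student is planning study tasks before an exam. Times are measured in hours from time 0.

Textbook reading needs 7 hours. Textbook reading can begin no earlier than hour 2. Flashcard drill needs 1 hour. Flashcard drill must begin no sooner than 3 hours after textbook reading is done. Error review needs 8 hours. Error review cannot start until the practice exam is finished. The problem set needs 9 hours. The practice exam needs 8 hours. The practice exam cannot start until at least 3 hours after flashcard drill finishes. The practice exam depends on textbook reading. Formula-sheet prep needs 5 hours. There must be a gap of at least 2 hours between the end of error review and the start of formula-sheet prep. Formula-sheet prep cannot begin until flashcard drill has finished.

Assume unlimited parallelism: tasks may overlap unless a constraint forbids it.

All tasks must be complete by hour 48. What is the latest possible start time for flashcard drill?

21

To finish by hour 48, formula-sheet prep (duration 5) must start no later than hour 43.
Error review has to be done before formula-sheet prep (must start by hour 43, minus 2-hour gap → hour 41). That means finishing by hour 41, i.e. starting by 41 − 8 = hour 33.
The practice exam has to be done before error review (must start by hour 33). That means finishing by hour 33, i.e. starting by 33 − 8 = hour 25.
Flashcard drill must finish in time for the practice exam (must start by hour 25, minus 3-hour gap → hour 22); formula-sheet prep (must start by hour 43). The tightest is hour 22, so flashcard drill must start by 22 − 1 = hour 21.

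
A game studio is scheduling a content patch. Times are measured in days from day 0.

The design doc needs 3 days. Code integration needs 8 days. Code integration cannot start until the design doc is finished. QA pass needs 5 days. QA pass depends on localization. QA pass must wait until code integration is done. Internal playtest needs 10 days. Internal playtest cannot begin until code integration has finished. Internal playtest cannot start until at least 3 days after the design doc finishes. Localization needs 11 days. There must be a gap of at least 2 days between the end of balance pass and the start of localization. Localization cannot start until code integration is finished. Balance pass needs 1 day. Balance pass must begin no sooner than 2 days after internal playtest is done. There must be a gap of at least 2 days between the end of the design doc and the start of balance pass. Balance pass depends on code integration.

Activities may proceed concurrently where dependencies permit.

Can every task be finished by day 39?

No

The design doc has no prerequisites, so it starts at day 0 and finishes at day 3.
Code integration cannot begin until the design doc (finishes day 3). It runs from day 3 to 3 + 8 = day 11.
For internal playtest: code integration (finishes day 11); the design doc (finishes day 3, plus 3-day gap → day 6). Taking the maximum gives a start of day 11, and it finishes at 11 + 10 = day 21.
Balance pass needs all of internal playtest (finishes day 21, plus 2-day gap → day 23); the design doc (finishes day 3, plus 2-day gap → day 5); code integration (finishes day 11). That puts its earliest start at day 23; it finishes at 23 + 1 = day 24.
Localization needs all of balance pass (finishes day 24, plus 2-day gap → day 26); code integration (finishes day 11). That puts its earliest start at day 26; it finishes at 26 + 11 = day 37.
QA pass needs all of localization (finishes day 37); code integration (finishes day 11). That puts its earliest start at day 37; it finishes at 37 + 5 = day 42.
The earliest everything can be done is day 42, which is after the deadline of 39, so it is not possible.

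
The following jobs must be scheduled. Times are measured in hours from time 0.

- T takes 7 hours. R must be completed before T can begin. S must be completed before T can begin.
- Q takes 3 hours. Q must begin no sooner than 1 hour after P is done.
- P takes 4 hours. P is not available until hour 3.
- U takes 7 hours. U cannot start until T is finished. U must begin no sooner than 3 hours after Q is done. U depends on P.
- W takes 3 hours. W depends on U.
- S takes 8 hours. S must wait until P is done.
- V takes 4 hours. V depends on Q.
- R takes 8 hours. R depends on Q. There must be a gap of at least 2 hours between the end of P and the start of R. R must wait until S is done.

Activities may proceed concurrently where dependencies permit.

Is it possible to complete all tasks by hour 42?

Yes

P waits on its own release at hour 3, so it starts at hour 3 and finishes at 3 + 4 = hour 7.
S cannot begin until P (finishes hour 7). It runs from hour 7 to 7 + 8 = hour 15.
After P (finishes hour 7, plus 1-hour gap → hour 8), Q can start at hour 8 and finishes at hour 11.
V waits on Q (finishes hour 11), so it starts at hour 11 and finishes at 11 + 4 = hour 15.
For R: Q (finishes hour 11); P (finishes hour 7, plus 2-hour gap → hour 9); S (finishes hour 15). Taking the maximum gives a start of hour 15, and it finishes at 15 + 8 = hour 23.
For T: R (finishes hour 23); S (finishes hour 15). Taking the maximum gives a start of hour 23, and it finishes at 23 + 7 = hour 30.
U cannot start until T (finishes hour 30); Q (finishes hour 11, plus 3-hour gap → hour 14); P (finishes hour 7). The controlling bound is hour 30, so U finishes at 30 + 7 = hour 37.
W waits on U (finishes hour 37), so it starts at hour 37 and finishes at 37 + 3 = hour 40.
Every task is finished by hour 40, which is no later than the deadline of 42, so the schedule is feasible.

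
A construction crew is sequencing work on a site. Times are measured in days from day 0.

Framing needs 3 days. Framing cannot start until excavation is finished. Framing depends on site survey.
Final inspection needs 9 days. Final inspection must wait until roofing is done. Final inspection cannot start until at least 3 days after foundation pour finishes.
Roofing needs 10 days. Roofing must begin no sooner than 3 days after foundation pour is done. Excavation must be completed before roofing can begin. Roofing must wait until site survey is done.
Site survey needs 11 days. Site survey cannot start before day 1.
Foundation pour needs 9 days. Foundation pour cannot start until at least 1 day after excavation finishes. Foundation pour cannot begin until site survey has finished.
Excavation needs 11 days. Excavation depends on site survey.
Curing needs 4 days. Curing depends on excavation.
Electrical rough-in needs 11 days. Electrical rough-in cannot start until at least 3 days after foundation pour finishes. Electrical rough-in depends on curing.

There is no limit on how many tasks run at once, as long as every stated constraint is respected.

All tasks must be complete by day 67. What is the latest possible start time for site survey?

Final inspection has no dependents, so it just needs to finish by day 67. Starting by 67 − 9 = day 58 achieves that.
Roofing has to be done before final inspection (must start by day 58). That means finishing by day 58, i.e. starting by 58 − 10 = day 48.
To finish by day 67, electrical rough-in (duration 11) must start no later than day 56.
Foundation pour has several dependents: roofing (must start by day 48, minus 3-day gap → day 45); electrical rough-in (must start by day 56, minus 3-day gap → day 53); final inspection (must start by day 58, minus 3-day gap → day 55). The earliest of those limits is day 45, so foundation pour must start by 45 − 9 = day 36.
Curing must finish before electrical rough-in (must start by day 56). With a 4-day duration, curing must start by 56 − 4 = day 52.
Framing must finish by day 67; it takes 3 days, so it must start by 67 − 3 = day 64.
Excavation has several dependents: foundation pour (must start by day 36, minus 1-day gap → day 35); curing (must start by day 52); framing (must start by day 64); roofing (must start by day 48). The earliest of those limits is day 35, so excavation must start by 35 − 11 = day 24.
For site survey: excavation (must start by day 24); foundation pour (must start by day 36); framing (must start by day 64); roofing (must start by day 48). The most restrictive is day 24; with an 11-day duration, site survey must start by day 13.

13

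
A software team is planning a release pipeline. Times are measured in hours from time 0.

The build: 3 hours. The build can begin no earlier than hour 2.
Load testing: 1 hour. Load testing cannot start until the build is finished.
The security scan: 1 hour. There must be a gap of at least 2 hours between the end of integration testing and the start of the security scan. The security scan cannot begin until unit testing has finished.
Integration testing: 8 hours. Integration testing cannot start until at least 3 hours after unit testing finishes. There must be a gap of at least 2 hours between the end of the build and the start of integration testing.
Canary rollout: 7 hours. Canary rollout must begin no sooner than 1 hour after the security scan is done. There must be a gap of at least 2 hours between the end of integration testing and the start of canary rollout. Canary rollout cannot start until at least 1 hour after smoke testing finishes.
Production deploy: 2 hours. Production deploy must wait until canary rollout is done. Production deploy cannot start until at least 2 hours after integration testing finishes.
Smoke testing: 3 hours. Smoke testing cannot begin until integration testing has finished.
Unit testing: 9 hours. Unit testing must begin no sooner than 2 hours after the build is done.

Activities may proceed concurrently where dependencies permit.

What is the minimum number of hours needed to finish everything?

The build cannot begin until its own release at hour 2. It runs from hour 2 to 2 + 3 = hour 5.
Load testing cannot begin until the build (finishes hour 5). It runs from hour 5 to 5 + 1 = hour 6.
After the build (finishes hour 5, plus 2-hour gap → hour 7), unit testing can start at hour 7 and finishes at hour 16.
Integration testing needs all of unit testing (finishes hour 16, plus 3-hour gap → hour 19); the build (finishes hour 5, plus 2-hour gap → hour 7). That puts its earliest start at hour 19; it finishes at 19 + 8 = hour 27.
Smoke testing waits on integration testing (finishes hour 27), so it starts at hour 27 and finishes at 27 + 3 = hour 30.
For the security scan: integration testing (finishes hour 27, plus 2-hour gap → hour 29); unit testing (finishes hour 16). Taking the maximum gives a start of hour 29, and it finishes at 29 + 1 = hour 30.
Canary rollout needs all of the security scan (finishes hour 30, plus 1-hour gap → hour 31); integration testing (finishes hour 27, plus 2-hour gap → hour 29); smoke testing (finishes hour 30, plus 1-hour gap → hour 31). That puts its earliest start at hour 31; it finishes at 31 + 7 = hour 38.
Production deploy needs all of canary rollout (finishes hour 38); integration testing (finishes hour 27, plus 2-hour gap → hour 29). That puts its earliest start at hour 38; it finishes at 38 + 2 = hour 40.
All tasks are finished once the last one completes. Finish times: The build at 5, Unit testing at 16, Integration testing at 27, The security scan at 30, Smoke testing at 30, Canary rollout at 38, Load testing at 6, Production deploy at 40. The latest is hour 40.

40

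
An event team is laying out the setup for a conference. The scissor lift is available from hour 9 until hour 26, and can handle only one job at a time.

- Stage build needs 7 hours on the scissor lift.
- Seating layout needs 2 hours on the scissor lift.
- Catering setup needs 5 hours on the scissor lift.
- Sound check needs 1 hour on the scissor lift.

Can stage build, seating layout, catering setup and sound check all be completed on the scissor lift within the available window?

Yes

The scissor lift window is 26 − 9 = 17 hours.
Running back to back, the jobs need 7 + 2 + 5 + 1 = 15 hours on the scissor lift.
Since 15 ≤ 17, they fit within the window.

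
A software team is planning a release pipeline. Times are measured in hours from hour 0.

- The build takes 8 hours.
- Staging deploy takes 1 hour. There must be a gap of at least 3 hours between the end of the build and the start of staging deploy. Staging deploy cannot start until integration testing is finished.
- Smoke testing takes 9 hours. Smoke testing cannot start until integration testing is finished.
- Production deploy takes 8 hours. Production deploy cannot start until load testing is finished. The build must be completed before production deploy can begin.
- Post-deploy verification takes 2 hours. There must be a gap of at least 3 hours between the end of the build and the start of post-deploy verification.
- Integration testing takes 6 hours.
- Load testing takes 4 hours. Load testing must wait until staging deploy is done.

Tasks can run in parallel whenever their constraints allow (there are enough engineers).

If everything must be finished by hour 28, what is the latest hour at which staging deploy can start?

To finish by hour 28, production deploy (duration 8) must start no later than hour 20.
Since production deploy (must start by hour 20) depends on it, load testing must finish by hour 20. Backing off its 4-hour duration gives a latest start of hour 16.
Since load testing (must start by hour 16) depends on it, staging deploy must finish by hour 16. Backing off its 1-hour duration gives a latest start of hour 15.

15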